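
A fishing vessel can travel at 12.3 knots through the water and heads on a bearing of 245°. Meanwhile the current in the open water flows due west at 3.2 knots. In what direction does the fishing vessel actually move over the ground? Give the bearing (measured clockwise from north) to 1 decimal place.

Taking east as x and north as y: velocity relative to the water = (-11.148, -5.198) knots; the water relative to ground = (-3.200, 0.000) knots.
Velocity relative to ground = (-11.148, -5.198) + (-3.200, 0.000) = (-14.348, -5.198) knots.
Bearing = atan2(-14.35, -5.20) = 250.08° clockwise from north.

250.1°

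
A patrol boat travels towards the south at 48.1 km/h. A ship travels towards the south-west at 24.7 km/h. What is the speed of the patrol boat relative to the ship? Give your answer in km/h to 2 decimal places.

Taking east as x and north as y: patrol boat velocity = (0.000, -48.100) km/h; ship velocity = (-17.466, -17.466) km/h.
Velocity of patrol boat relative to ship = (0.000, -48.100) − (-17.466, -17.466) = (17.466, -30.634) km/h.
Magnitude = |(17.466, -30.634)| = 35.264 km/h.

35.26 km/h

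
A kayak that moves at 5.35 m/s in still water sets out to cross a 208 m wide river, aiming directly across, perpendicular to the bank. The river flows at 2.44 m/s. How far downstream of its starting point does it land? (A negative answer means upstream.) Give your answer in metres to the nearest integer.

Perpendicular speed = 5.350 m/s; crossing time = 208 / 5.350 = 38.879 s.
Net downstream speed = 2.440 m/s.
Drift = 2.440 × 38.879 = 94.864 m (downstream).

95 m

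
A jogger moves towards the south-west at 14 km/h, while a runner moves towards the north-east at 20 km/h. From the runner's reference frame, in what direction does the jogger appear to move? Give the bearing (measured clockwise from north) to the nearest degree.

225°

Taking east as x and north as y: jogger velocity = (-9.899, -9.899) km/h; runner velocity = (14.142, 14.142) km/h.
Velocity of jogger relative to runner = (-9.899, -9.899) − (14.142, 14.142) = (-24.042, -24.042) km/h.
Bearing = atan2(-24.04, -24.04) = 225.00° clockwise from north.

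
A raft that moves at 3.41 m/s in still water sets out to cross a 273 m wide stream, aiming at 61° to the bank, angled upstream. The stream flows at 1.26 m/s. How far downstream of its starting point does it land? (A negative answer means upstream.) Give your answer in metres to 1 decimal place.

-36.0 m

Perpendicular speed = 2.982 m/s; crossing time = 273 / 2.982 = 91.535 s.
Net downstream speed = -0.393 m/s.
Drift = -0.393 × 91.535 = -35.992 m (upstream).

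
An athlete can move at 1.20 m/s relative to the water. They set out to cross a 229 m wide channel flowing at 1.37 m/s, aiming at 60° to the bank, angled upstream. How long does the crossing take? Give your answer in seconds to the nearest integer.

220 s

The component of the athlete's velocity perpendicular to the bank is 1.20 × sin 60° = 1.039 m/s.
The current is parallel to the bank, so it does not affect the crossing time.
Time = 229 / 1.039 = 220.355 s.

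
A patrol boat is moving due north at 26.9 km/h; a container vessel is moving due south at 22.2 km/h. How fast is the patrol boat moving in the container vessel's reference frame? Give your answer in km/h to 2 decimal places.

49.10 km/h

Taking east as x and north as y: patrol boat velocity = (0.000, 26.900) km/h; container vessel velocity = (0.000, -22.200) km/h.
Velocity of patrol boat relative to container vessel = (0.000, 26.900) − (0.000, -22.200) = (0.000, 49.100) km/h.
Magnitude = |(0.000, 49.100)| = 49.100 km/h.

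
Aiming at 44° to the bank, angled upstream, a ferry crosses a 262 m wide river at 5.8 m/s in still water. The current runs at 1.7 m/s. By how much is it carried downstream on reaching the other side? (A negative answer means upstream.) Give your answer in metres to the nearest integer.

-161 m

Perpendicular speed = 4.029 m/s; crossing time = 262 / 4.029 = 65.028 s.
Net downstream speed = -2.472 m/s.
Drift = -2.472 × 65.028 = -160.761 m (upstream).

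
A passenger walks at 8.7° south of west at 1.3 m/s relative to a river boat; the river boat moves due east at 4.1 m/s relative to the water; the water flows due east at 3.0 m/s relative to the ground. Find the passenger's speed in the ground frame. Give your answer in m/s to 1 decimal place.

In east/north components (m/s): passenger relative to river boat = (-1.285, -0.197); river boat relative to water = (4.100, 0.000); water relative to ground = (3.000, 0.000).
Sum = (5.815, -0.197) m/s.
Speed = |(5.815, -0.197)| = 5.818 m/s.

5.8 m/s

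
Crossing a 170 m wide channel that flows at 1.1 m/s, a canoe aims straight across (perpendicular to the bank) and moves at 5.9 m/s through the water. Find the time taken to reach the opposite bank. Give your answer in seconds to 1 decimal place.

The component of the canoe's velocity perpendicular to the bank is 5.9 m/s.
The current is parallel to the bank, so it does not affect the crossing time.
Time = 170 / 5.900 = 28.814 s.

28.8 s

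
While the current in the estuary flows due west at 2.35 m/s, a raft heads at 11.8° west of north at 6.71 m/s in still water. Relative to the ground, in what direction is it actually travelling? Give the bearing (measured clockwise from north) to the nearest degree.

330°

Taking east as x and north as y: velocity relative to the water = (-1.372, 6.568) m/s; the water relative to ground = (-2.350, 0.000) m/s.
Velocity relative to ground = (-1.372, 6.568) + (-2.350, 0.000) = (-3.722, 6.568) m/s.
Bearing = atan2(-3.72, 6.57) = 330.46° clockwise from north.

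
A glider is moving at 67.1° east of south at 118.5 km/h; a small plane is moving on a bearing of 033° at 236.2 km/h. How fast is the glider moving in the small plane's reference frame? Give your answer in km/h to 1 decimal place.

245.0 km/h

Taking east as x and north as y: glider velocity = (109.160, -46.111) km/h; small plane velocity = (128.644, 198.094) km/h.
Velocity of glider relative to small plane = (109.160, -46.111) − (128.644, 198.094) = (-19.483, -244.205) km/h.
Magnitude = |(-19.483, -244.205)| = 244.981 km/h.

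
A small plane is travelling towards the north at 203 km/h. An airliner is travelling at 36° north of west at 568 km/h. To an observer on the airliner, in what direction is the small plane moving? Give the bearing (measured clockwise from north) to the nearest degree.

Taking east as x and north as y: small plane velocity = (0.000, 203.000) km/h; airliner velocity = (-459.522, 333.862) km/h.
Velocity of small plane relative to airliner = (0.000, 203.000) − (-459.522, 333.862) = (459.522, -130.862) km/h.
Bearing = atan2(459.52, -130.86) = 105.90° clockwise from north.

106°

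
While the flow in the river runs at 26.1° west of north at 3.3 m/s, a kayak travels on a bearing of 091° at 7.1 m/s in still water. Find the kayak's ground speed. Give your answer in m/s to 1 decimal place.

6.3 m/s

Taking east as x and north as y: velocity relative to the water = (7.099, -0.124) m/s; the water relative to ground = (-1.452, 2.963) m/s.
Velocity relative to ground = (7.099, -0.124) + (-1.452, 2.963) = (5.647, 2.840) m/s.
Speed = |(5.647, 2.840)| = 6.321 m/s.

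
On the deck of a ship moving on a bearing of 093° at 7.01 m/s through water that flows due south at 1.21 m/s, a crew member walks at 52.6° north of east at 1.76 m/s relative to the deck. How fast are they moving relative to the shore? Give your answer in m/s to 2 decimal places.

8.07 m/s

In east/north components (m/s): crew member relative to ship = (1.069, 1.398); ship relative to water = (7.000, -0.367); water relative to ground = (0.000, -1.210).
Sum = (8.069, -0.179) m/s.
Speed = |(8.069, -0.179)| = 8.071 m/s.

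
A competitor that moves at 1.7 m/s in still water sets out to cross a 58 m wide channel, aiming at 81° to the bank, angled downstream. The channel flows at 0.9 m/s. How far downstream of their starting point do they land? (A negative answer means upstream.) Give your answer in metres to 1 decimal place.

Perpendicular speed = 1.679 m/s; crossing time = 58 / 1.679 = 34.543 s.
Net downstream speed = 1.166 m/s.
Drift = 1.166 × 34.543 = 40.275 m (downstream).

40.3 m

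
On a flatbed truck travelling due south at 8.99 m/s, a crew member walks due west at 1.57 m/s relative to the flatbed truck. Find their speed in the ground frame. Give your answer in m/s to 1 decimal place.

Taking east as x and north as y: flatbed truck velocity = (0.000, -8.990) m/s; crew member velocity relative to flatbed truck = (-1.570, 0.000) m/s.
Velocity relative to ground = (0.000, -8.990) + (-1.570, 0.000) = (-1.570, -8.990) m/s.
Speed = |(-1.570, -8.990)| = 9.126 m/s.

9.1 m/s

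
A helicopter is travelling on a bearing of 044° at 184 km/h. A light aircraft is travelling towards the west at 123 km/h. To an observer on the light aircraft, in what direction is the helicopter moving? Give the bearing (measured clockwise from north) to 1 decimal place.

062.2°

Taking east as x and north as y: helicopter velocity = (127.817, 132.359) km/h; light aircraft velocity = (-123.000, 0.000) km/h.
Velocity of helicopter relative to light aircraft = (127.817, 132.359) − (-123.000, 0.000) = (250.817, 132.359) km/h.
Bearing = atan2(250.82, 132.36) = 62.18° clockwise from north.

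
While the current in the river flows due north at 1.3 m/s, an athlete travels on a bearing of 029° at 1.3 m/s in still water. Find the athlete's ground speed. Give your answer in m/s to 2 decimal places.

2.52 m/s

Taking east as x and north as y: velocity relative to the water = (0.630, 1.137) m/s; the water relative to ground = (0.000, 1.300) m/s.
Velocity relative to ground = (0.630, 1.137) + (0.000, 1.300) = (0.630, 2.437) m/s.
Speed = |(0.630, 2.437)| = 2.517 m/s.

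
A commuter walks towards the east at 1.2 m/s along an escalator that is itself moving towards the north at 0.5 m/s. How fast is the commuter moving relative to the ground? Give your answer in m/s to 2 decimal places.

Taking east as x and north as y: escalator velocity = (0.000, 0.500) m/s; commuter velocity relative to escalator = (1.200, 0.000) m/s.
Velocity relative to ground = (0.000, 0.500) + (1.200, 0.000) = (1.200, 0.500) m/s.
Speed = |(1.200, 0.500)| = 1.300 m/s.

1.30 m/s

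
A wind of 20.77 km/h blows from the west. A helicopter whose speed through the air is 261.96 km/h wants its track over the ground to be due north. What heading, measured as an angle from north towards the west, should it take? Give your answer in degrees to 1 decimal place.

The wind pushes perpendicular to the desired track; the heading must have a component into the wind equal to 20.77 km/h: 261.96 sin θ = 20.77.
sin θ = 0.0793, so θ = 4.548°.

4.5°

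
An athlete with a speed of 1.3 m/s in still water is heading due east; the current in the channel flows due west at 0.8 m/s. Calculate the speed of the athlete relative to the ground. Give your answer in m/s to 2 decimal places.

0.50 m/s

Taking east as x and north as y: velocity relative to the water = (1.300, 0.000) m/s; the water relative to ground = (-0.800, 0.000) m/s.
Velocity relative to ground = (1.300, 0.000) + (-0.800, 0.000) = (0.500, 0.000) m/s.
Speed = |(0.500, 0.000)| = 0.500 m/s.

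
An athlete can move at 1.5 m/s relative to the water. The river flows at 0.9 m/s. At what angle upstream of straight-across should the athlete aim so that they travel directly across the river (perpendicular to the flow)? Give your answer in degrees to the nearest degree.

To cancel the current, the upstream component of the athlete's velocity must equal the flow: 1.5 sin θ = 0.9.
sin θ = 0.9 / 1.5 = 0.6000.
θ = arcsin(0.6000) = 36.870°.

37°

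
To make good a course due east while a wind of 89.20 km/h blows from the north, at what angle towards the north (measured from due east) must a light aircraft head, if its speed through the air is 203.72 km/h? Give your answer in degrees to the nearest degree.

26°

The wind pushes perpendicular to the desired track; the heading must have a component into the wind equal to 89.20 km/h: 203.72 sin θ = 89.20.
sin θ = 0.4379, so θ = 25.967°.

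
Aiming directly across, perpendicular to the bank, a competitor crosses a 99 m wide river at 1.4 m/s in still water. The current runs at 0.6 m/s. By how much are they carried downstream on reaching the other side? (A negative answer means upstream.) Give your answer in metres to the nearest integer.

Perpendicular speed = 1.400 m/s; crossing time = 99 / 1.400 = 70.714 s.
Net downstream speed = 0.600 m/s.
Drift = 0.600 × 70.714 = 42.429 m (downstream).

42 m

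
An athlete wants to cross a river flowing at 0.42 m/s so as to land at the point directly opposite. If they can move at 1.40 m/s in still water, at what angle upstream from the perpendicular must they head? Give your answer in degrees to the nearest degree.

To cancel the current, the upstream component of the athlete's velocity must equal the flow: 1.40 sin θ = 0.42.
sin θ = 0.42 / 1.40 = 0.3000.
θ = arcsin(0.3000) = 17.458°.

17°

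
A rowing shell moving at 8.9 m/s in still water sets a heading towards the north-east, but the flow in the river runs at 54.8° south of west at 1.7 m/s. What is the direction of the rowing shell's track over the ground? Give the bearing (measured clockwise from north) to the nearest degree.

Taking east as x and north as y: velocity relative to the water = (6.293, 6.293) m/s; the water relative to ground = (-0.980, -1.389) m/s.
Velocity relative to ground = (6.293, 6.293) + (-0.980, -1.389) = (5.313, 4.904) m/s.
Bearing = atan2(5.31, 4.90) = 47.29° clockwise from north.

047°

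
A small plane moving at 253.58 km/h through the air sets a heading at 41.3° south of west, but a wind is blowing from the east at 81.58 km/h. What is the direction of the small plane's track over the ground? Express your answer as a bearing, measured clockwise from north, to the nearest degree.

Taking east as x and north as y: velocity relative to the air = (-190.506, -167.363) km/h; the air relative to ground = (-81.580, 0.000) km/h.
Velocity relative to ground = (-190.506, -167.363) + (-81.580, 0.000) = (-272.086, -167.363) km/h.
Bearing = atan2(-272.09, -167.36) = 238.40° clockwise from north.

238°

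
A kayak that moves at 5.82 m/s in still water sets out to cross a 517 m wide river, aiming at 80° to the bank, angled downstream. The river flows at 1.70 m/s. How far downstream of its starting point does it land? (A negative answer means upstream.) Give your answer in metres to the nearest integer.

245 m

Perpendicular speed = 5.732 m/s; crossing time = 517 / 5.732 = 90.202 s.
Net downstream speed = 2.711 m/s.
Drift = 2.711 × 90.202 = 244.504 m (downstream).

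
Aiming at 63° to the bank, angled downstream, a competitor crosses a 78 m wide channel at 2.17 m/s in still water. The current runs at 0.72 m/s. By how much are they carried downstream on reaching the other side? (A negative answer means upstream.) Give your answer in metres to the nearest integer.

69 m

Perpendicular speed = 1.933 m/s; crossing time = 78 / 1.933 = 40.342 s.
Net downstream speed = 1.705 m/s.
Drift = 1.705 × 40.342 = 68.789 m (downstream).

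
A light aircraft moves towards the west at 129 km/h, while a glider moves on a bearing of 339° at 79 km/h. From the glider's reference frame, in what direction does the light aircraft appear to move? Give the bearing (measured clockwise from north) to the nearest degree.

234°

Taking east as x and north as y: light aircraft velocity = (-129.000, 0.000) km/h; glider velocity = (-28.311, 73.753) km/h.
Velocity of light aircraft relative to glider = (-129.000, 0.000) − (-28.311, 73.753) = (-100.689, -73.753) km/h.
Bearing = atan2(-100.69, -73.75) = 233.78° clockwise from north.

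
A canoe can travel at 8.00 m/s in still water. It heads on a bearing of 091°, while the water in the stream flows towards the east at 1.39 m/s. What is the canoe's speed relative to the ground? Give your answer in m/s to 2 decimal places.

Taking east as x and north as y: velocity relative to the water = (7.999, -0.140) m/s; the water relative to ground = (1.390, 0.000) m/s.
Velocity relative to ground = (7.999, -0.140) + (1.390, 0.000) = (9.389, -0.140) m/s.
Speed = |(9.389, -0.140)| = 9.390 m/s.

9.39 m/s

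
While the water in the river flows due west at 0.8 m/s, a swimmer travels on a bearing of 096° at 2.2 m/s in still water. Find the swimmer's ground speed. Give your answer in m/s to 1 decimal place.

Taking east as x and north as y: velocity relative to the water = (2.188, -0.230) m/s; the water relative to ground = (-0.800, 0.000) m/s.
Velocity relative to ground = (2.188, -0.230) + (-0.800, 0.000) = (1.388, -0.230) m/s.
Speed = |(1.388, -0.230)| = 1.407 m/s.

1.4 m/s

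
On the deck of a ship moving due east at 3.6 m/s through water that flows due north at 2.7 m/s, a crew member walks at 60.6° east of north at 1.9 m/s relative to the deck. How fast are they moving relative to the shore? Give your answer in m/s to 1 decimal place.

6.4 m/s

In east/north components (m/s): crew member relative to ship = (1.655, 0.933); ship relative to water = (3.600, 0.000); water relative to ground = (0.000, 2.700).
Sum = (5.255, 3.633) m/s.
Speed = |(5.255, 3.633)| = 6.389 m/s.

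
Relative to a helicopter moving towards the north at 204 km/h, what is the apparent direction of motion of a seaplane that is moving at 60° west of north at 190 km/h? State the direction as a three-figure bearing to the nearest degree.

Taking east as x and north as y: seaplane velocity = (-164.545, 95.000) km/h; helicopter velocity = (0.000, 204.000) km/h.
Velocity of seaplane relative to helicopter = (-164.545, 95.000) − (0.000, 204.000) = (-164.545, -109.000) km/h.
Bearing = atan2(-164.54, -109.00) = 236.48° clockwise from north.

236°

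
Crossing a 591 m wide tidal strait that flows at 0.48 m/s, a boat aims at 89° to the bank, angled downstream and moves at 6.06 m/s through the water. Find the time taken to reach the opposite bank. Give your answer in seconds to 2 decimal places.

97.54 s

The component of the boat's velocity perpendicular to the bank is 6.06 × sin 89° = 6.059 m/s.
The current is parallel to the bank, so it does not affect the crossing time.
Time = 591 / 6.059 = 97.540 s.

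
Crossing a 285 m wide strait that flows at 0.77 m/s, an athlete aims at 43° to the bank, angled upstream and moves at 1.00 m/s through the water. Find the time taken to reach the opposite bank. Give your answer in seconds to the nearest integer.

418 s

The component of the athlete's velocity perpendicular to the bank is 1.00 × sin 43° = 0.682 m/s.
The flow acts along the bank and has no component across it.
Time = 285 / 0.682 = 417.890 s.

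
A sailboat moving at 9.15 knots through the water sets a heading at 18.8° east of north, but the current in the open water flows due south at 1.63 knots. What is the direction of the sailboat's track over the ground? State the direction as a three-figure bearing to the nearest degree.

023°

Taking east as x and north as y: velocity relative to the water = (2.949, 8.662) knots; the water relative to ground = (0.000, -1.630) knots.
Velocity relative to ground = (2.949, 8.662) + (0.000, -1.630) = (2.949, 7.032) knots.
Bearing = atan2(2.95, 7.03) = 22.75° clockwise from north.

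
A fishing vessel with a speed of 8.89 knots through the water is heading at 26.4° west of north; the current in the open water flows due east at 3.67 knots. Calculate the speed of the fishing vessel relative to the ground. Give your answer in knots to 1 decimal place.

Taking east as x and north as y: velocity relative to the water = (-3.953, 7.963) knots; the water relative to ground = (3.670, 0.000) knots.
Velocity relative to ground = (-3.953, 7.963) + (3.670, 0.000) = (-0.283, 7.963) knots.
Speed = |(-0.283, 7.963)| = 7.968 knots.

8.0 knots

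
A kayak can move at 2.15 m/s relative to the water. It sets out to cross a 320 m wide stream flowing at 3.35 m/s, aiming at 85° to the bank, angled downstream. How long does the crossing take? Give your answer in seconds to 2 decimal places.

149.41 s

The component of the kayak's velocity perpendicular to the bank is 2.15 × sin 85° = 2.142 m/s.
The current is parallel to the bank, so it does not affect the crossing time.
Time = 320 / 2.142 = 149.406 s.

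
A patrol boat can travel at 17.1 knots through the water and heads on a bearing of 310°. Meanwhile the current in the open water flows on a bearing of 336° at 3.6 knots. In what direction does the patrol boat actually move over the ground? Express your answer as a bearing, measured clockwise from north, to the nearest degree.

Taking east as x and north as y: velocity relative to the water = (-13.099, 10.992) knots; the water relative to ground = (-1.464, 3.289) knots.
Velocity relative to ground = (-13.099, 10.992) + (-1.464, 3.289) = (-14.564, 14.280) knots.
Bearing = atan2(-14.56, 14.28) = 314.44° clockwise from north.

314°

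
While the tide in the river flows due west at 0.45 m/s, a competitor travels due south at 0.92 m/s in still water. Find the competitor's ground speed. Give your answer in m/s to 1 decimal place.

1.0 m/s

Taking east as x and north as y: velocity relative to the water = (0.000, -0.920) m/s; the water relative to ground = (-0.450, 0.000) m/s.
Velocity relative to ground = (0.000, -0.920) + (-0.450, 0.000) = (-0.450, -0.920) m/s.
Speed = |(-0.450, -0.920)| = 1.024 m/s.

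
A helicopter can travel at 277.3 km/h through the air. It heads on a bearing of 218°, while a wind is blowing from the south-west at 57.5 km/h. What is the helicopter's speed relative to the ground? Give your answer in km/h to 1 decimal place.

Taking east as x and north as y: velocity relative to the air = (-170.723, -218.515) km/h; the air relative to ground = (40.659, 40.659) km/h.
Velocity relative to ground = (-170.723, -218.515) + (40.659, 40.659) = (-130.064, -177.857) km/h.
Speed = |(-130.064, -177.857)| = 220.340 km/h.

220.3 km/h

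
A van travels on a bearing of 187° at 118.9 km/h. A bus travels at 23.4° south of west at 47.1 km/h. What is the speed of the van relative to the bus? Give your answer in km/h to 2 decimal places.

103.38 km/h

Taking east as x and north as y: van velocity = (-14.490, -118.014) km/h; bus velocity = (-43.226, -18.706) km/h.
Velocity of van relative to bus = (-14.490, -118.014) − (-43.226, -18.706) = (28.736, -99.308) km/h.
Magnitude = |(28.736, -99.308)| = 103.382 km/h.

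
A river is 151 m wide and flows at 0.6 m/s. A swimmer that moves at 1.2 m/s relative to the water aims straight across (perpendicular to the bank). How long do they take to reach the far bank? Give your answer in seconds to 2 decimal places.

125.83 s

The component of the swimmer's velocity perpendicular to the bank is 1.2 m/s.
Only the cross-stream component determines the crossing time; the current contributes nothing perpendicular to the bank.
Time = 151 / 1.200 = 125.833 s.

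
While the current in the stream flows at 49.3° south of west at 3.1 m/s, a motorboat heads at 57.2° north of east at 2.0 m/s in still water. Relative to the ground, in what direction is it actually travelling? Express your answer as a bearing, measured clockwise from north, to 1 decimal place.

234.5°

Taking east as x and north as y: velocity relative to the water = (1.083, 1.681) m/s; the water relative to ground = (-2.022, -2.350) m/s.
Velocity relative to ground = (1.083, 1.681) + (-2.022, -2.350) = (-0.938, -0.669) m/s.
Bearing = atan2(-0.94, -0.67) = 234.50° clockwise from north.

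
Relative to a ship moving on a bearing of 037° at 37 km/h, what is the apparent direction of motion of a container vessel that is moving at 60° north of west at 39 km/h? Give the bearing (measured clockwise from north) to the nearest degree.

Taking east as x and north as y: container vessel velocity = (-19.500, 33.775) km/h; ship velocity = (22.267, 29.550) km/h.
Velocity of container vessel relative to ship = (-19.500, 33.775) − (22.267, 29.550) = (-41.767, 4.225) km/h.
Bearing = atan2(-41.77, 4.23) = 275.78° clockwise from north.

276°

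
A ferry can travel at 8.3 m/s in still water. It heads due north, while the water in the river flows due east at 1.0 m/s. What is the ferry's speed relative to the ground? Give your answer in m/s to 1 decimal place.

8.4 m/s

Taking east as x and north as y: velocity relative to the water = (0.000, 8.300) m/s; the water relative to ground = (1.000, 0.000) m/s.
Velocity relative to ground = (0.000, 8.300) + (1.000, 0.000) = (1.000, 8.300) m/s.
Speed = |(1.000, 8.300)| = 8.360 m/s.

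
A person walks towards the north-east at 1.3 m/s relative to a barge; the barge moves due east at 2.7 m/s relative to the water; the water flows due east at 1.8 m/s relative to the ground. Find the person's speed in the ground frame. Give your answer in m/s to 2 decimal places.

In east/north components (m/s): person relative to barge = (0.919, 0.919); barge relative to water = (2.700, 0.000); water relative to ground = (1.800, 0.000).
Sum = (5.419, 0.919) m/s.
Speed = |(5.419, 0.919)| = 5.497 m/s.

5.50 m/s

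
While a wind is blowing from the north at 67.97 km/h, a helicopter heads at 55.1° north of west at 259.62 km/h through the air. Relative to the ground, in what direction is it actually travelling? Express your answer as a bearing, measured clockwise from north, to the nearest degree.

314°

Taking east as x and north as y: velocity relative to the air = (-148.541, 212.928) km/h; the air relative to ground = (0.000, -67.970) km/h.
Velocity relative to ground = (-148.541, 212.928) + (0.000, -67.970) = (-148.541, 144.958) km/h.
Bearing = atan2(-148.54, 144.96) = 314.30° clockwise from north.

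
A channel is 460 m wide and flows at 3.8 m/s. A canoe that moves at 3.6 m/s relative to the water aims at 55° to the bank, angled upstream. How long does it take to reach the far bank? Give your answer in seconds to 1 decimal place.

The component of the canoe's velocity perpendicular to the bank is 3.6 × sin 55° = 2.949 m/s.
The flow acts along the bank and has no component across it.
Time = 460 / 2.949 = 155.988 s.

156.0 s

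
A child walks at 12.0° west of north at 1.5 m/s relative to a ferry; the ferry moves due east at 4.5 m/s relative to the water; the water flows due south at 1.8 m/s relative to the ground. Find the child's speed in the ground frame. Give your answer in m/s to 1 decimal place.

In east/north components (m/s): child relative to ferry = (-0.312, 1.467); ferry relative to water = (4.500, 0.000); water relative to ground = (0.000, -1.800).
Sum = (4.188, -0.333) m/s.
Speed = |(4.188, -0.333)| = 4.201 m/s.

4.2 m/s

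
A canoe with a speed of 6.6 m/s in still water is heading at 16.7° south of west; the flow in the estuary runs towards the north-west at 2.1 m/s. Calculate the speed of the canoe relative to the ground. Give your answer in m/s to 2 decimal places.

Taking east as x and north as y: velocity relative to the water = (-6.322, -1.897) m/s; the water relative to ground = (-1.485, 1.485) m/s.
Velocity relative to ground = (-6.322, -1.897) + (-1.485, 1.485) = (-7.807, -0.412) m/s.
Speed = |(-7.807, -0.412)| = 7.817 m/s.

7.82 m/s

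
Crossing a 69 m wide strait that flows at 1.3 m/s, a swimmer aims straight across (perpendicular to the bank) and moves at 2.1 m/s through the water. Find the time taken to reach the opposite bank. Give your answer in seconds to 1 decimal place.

32.9 s

The component of the swimmer's velocity perpendicular to the bank is 2.1 m/s.
The flow acts along the bank and has no component across it.
Time = 69 / 2.100 = 32.857 s.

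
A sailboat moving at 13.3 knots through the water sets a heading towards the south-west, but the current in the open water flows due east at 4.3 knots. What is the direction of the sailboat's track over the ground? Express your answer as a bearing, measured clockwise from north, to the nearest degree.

208°

Taking east as x and north as y: velocity relative to the water = (-9.405, -9.405) knots; the water relative to ground = (4.300, 0.000) knots.
Velocity relative to ground = (-9.405, -9.405) + (4.300, 0.000) = (-5.105, -9.405) knots.
Bearing = atan2(-5.10, -9.40) = 208.49° clockwise from north.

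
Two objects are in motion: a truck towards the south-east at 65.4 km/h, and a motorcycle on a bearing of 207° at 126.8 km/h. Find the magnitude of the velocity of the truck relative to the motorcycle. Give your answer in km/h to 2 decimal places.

123.41 km/h

Taking east as x and north as y: truck velocity = (46.245, -46.245) km/h; motorcycle velocity = (-57.566, -112.980) km/h.
Velocity of truck relative to motorcycle = (46.245, -46.245) − (-57.566, -112.980) = (103.811, 66.735) km/h.
Magnitude = |(103.811, 66.735)| = 123.411 km/h.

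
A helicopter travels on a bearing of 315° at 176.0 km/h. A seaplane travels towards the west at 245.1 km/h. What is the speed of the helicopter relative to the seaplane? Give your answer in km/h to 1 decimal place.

173.3 km/h

Taking east as x and north as y: helicopter velocity = (-124.451, 124.451) km/h; seaplane velocity = (-245.100, 0.000) km/h.
Velocity of helicopter relative to seaplane = (-124.451, 124.451) − (-245.100, 0.000) = (120.649, 124.451) km/h.
Magnitude = |(120.649, 124.451)| = 173.333 km/h.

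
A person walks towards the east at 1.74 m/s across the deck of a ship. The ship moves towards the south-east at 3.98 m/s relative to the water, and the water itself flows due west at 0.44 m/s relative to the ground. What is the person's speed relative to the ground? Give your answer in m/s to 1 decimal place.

5.0 m/s

In east/north components (m/s): person relative to ship = (1.740, 0.000); ship relative to water = (2.814, -2.814); water relative to ground = (-0.440, 0.000).
Sum = (4.114, -2.814) m/s.
Speed = |(4.114, -2.814)| = 4.985 m/s.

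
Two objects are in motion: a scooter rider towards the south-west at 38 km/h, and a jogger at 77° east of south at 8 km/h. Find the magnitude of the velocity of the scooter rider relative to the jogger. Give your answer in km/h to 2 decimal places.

42.78 km/h

Taking east as x and north as y: scooter rider velocity = (-26.870, -26.870) km/h; jogger velocity = (7.795, -1.800) km/h.
Velocity of scooter rider relative to jogger = (-26.870, -26.870) − (7.795, -1.800) = (-34.665, -25.070) km/h.
Magnitude = |(-34.665, -25.070)| = 42.781 km/h.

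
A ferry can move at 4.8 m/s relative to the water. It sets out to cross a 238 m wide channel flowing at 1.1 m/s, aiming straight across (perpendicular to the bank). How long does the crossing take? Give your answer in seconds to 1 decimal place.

The component of the ferry's velocity perpendicular to the bank is 4.8 m/s.
The current is parallel to the bank, so it does not affect the crossing time.
Time = 238 / 4.800 = 49.583 s.

49.6 s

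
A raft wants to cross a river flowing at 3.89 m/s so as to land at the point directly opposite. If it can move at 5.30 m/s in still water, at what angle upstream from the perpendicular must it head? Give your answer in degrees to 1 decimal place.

To cancel the current, the upstream component of the raft's velocity must equal the flow: 5.30 sin θ = 3.89.
sin θ = 3.89 / 5.30 = 0.7340.
θ = arcsin(0.7340) = 47.220°.

47.2°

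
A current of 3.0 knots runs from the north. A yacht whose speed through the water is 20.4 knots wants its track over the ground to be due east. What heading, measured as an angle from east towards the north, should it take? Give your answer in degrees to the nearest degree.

8°

The current pushes perpendicular to the desired track; the heading must have a component into the current equal to 3.0 knots: 20.4 sin θ = 3.0.
sin θ = 0.1471, so θ = 8.457°.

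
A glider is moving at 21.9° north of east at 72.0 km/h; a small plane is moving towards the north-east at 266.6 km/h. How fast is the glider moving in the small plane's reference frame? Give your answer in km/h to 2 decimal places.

202.35 km/h

Taking east as x and north as y: glider velocity = (66.804, 26.855) km/h; small plane velocity = (188.515, 188.515) km/h.
Velocity of glider relative to small plane = (66.804, 26.855) − (188.515, 188.515) = (-121.710, -161.660) km/h.
Magnitude = |(-121.710, -161.660)| = 202.354 km/h.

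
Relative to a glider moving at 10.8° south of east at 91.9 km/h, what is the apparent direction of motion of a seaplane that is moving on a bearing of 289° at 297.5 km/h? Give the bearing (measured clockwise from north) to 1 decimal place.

Taking east as x and north as y: seaplane velocity = (-281.292, 96.857) km/h; glider velocity = (90.272, -17.220) km/h.
Velocity of seaplane relative to glider = (-281.292, 96.857) − (90.272, -17.220) = (-371.564, 114.077) km/h.
Bearing = atan2(-371.56, 114.08) = 287.07° clockwise from north.

287.1°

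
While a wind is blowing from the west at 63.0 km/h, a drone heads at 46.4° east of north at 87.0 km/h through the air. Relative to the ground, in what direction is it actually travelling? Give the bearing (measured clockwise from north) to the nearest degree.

065°

Taking east as x and north as y: velocity relative to the air = (63.003, 59.997) km/h; the air relative to ground = (63.000, 0.000) km/h.
Velocity relative to ground = (63.003, 59.997) + (63.000, 0.000) = (126.003, 59.997) km/h.
Bearing = atan2(126.00, 60.00) = 64.54° clockwise from north.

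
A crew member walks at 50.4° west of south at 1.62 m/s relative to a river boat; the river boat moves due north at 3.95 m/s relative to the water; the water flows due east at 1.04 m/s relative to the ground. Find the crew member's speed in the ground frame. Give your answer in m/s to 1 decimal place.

2.9 m/s

In east/north components (m/s): crew member relative to river boat = (-1.248, -1.033); river boat relative to water = (0.000, 3.950); water relative to ground = (1.040, 0.000).
Sum = (-0.208, 2.917) m/s.
Speed = |(-0.208, 2.917)| = 2.925 m/s.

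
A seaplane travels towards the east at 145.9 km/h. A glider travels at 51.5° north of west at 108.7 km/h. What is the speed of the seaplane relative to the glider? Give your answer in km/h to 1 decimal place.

Taking east as x and north as y: seaplane velocity = (145.900, 0.000) km/h; glider velocity = (-67.667, 85.070) km/h.
Velocity of seaplane relative to glider = (145.900, 0.000) − (-67.667, 85.070) = (213.567, -85.070) km/h.
Magnitude = |(213.567, -85.070)| = 229.887 km/h.

229.9 km/h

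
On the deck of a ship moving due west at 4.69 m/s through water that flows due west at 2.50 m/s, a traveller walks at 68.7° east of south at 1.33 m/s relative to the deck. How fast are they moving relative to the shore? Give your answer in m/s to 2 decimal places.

5.97 m/s

In east/north components (m/s): traveller relative to ship = (1.239, -0.483); ship relative to water = (-4.690, 0.000); water relative to ground = (-2.500, 0.000).
Sum = (-5.951, -0.483) m/s.
Speed = |(-5.951, -0.483)| = 5.970 m/s.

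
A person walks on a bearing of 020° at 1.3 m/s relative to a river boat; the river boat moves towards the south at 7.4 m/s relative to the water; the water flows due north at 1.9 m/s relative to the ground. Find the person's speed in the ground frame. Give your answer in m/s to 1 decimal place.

4.3 m/s

In east/north components (m/s): person relative to river boat = (0.445, 1.222); river boat relative to water = (0.000, -7.400); water relative to ground = (0.000, 1.900).
Sum = (0.445, -4.278) m/s.
Speed = |(0.445, -4.278)| = 4.301 m/s.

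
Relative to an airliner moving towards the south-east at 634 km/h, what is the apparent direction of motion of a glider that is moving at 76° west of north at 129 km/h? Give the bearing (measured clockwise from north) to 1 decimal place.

Taking east as x and north as y: glider velocity = (-125.168, 31.208) km/h; airliner velocity = (448.306, -448.306) km/h.
Velocity of glider relative to airliner = (-125.168, 31.208) − (448.306, -448.306) = (-573.474, 479.514) km/h.
Bearing = atan2(-573.47, 479.51) = 309.90° clockwise from north.

309.9°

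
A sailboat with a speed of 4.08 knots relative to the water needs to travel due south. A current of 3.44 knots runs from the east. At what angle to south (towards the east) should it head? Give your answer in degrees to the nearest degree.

57°

The current pushes perpendicular to the desired track; the heading must have a component into the current equal to 3.44 knots: 4.08 sin θ = 3.44.
sin θ = 0.8431, so θ = 57.473°.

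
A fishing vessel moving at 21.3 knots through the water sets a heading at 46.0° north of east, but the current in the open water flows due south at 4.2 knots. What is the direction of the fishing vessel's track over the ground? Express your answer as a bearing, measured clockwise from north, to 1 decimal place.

Taking east as x and north as y: velocity relative to the water = (14.796, 15.322) knots; the water relative to ground = (0.000, -4.200) knots.
Velocity relative to ground = (14.796, 15.322) + (0.000, -4.200) = (14.796, 11.122) knots.
Bearing = atan2(14.80, 11.12) = 53.07° clockwise from north.

053.1°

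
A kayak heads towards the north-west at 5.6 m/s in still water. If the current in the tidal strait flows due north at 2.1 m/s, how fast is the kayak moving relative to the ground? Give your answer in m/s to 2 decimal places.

7.24 m/s

Taking east as x and north as y: velocity relative to the water = (-3.960, 3.960) m/s; the water relative to ground = (0.000, 2.100) m/s.
Velocity relative to ground = (-3.960, 3.960) + (0.000, 2.100) = (-3.960, 6.060) m/s.
Speed = |(-3.960, 6.060)| = 7.239 m/s.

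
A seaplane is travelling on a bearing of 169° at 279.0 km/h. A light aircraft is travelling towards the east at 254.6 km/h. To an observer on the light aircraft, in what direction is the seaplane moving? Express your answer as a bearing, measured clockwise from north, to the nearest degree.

Taking east as x and north as y: seaplane velocity = (53.236, -273.874) km/h; light aircraft velocity = (254.600, 0.000) km/h.
Velocity of seaplane relative to light aircraft = (53.236, -273.874) − (254.600, 0.000) = (-201.364, -273.874) km/h.
Bearing = atan2(-201.36, -273.87) = 216.32° clockwise from north.

216°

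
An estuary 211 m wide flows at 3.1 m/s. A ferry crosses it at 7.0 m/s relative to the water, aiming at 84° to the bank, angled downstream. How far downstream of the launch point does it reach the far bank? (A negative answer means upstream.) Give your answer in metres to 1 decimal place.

116.1 m

Perpendicular speed = 6.962 m/s; crossing time = 211 / 6.962 = 30.309 s.
Net downstream speed = 3.832 m/s.
Drift = 3.832 × 30.309 = 116.135 m (downstream).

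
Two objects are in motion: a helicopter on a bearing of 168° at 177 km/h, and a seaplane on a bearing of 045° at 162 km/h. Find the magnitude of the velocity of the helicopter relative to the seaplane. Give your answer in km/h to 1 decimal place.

298.0 km/h

Taking east as x and north as y: helicopter velocity = (36.800, -173.132) km/h; seaplane velocity = (114.551, 114.551) km/h.
Velocity of helicopter relative to seaplane = (36.800, -173.132) − (114.551, 114.551) = (-77.751, -287.683) km/h.
Magnitude = |(-77.751, -287.683)| = 298.005 km/h.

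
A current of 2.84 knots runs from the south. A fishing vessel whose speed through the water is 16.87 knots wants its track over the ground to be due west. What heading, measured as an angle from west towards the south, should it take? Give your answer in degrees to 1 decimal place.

9.7°

The current pushes perpendicular to the desired track; the heading must have a component into the current equal to 2.84 knots: 16.87 sin θ = 2.84.
sin θ = 0.1683, so θ = 9.692°.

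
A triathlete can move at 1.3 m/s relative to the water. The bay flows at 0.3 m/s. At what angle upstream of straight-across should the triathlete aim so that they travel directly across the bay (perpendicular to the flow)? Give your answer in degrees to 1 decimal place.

13.3°

To cancel the current, the upstream component of the triathlete's velocity must equal the flow: 1.3 sin θ = 0.3.
sin θ = 0.3 / 1.3 = 0.2308.
θ = arcsin(0.2308) = 13.342°.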